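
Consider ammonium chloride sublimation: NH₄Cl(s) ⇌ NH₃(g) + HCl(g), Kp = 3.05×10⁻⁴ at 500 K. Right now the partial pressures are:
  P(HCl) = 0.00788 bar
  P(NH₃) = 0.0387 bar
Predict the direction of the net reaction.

(NH₄Cl is a pure solid — omitted from Qp.)
Qp = P(NH₃)·P(HCl) = (0.0387)·(0.00788) = 3.05×10⁻⁴
Qp = 3.05×10⁻⁴ = Kp, so the system is already at equilibrium.

at equilibrium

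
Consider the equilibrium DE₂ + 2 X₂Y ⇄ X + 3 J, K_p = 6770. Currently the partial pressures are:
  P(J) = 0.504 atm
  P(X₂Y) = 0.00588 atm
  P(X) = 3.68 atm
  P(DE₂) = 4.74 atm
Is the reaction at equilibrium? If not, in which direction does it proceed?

Q_p = P(X)·P(J)³ / (P(DE₂)·P(X₂Y)²) = (3.68)·(0.504)³ / ((4.74)·(0.00588)²) = 2870
Q_p = 2870 < K_p = 6770, so the forward reaction proceeds.

to the right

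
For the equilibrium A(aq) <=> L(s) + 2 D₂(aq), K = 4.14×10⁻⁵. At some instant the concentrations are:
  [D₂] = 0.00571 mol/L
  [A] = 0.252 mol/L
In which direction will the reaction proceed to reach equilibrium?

(L is a pure solid — omitted from Q.)
Q = [D₂]² / [A] = (0.00571)² / (0.252) = 1.29×10⁻⁴
Q = 1.29×10⁻⁴ > K = 4.14×10⁻⁵, so the reverse reaction proceeds.

to the left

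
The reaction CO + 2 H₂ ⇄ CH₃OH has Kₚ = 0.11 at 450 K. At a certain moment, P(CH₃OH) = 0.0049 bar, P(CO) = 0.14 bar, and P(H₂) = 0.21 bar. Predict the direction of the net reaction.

Qₚ = P(CH₃OH) / (P(CO)·P(H₂)²) = (0.0049) / ((0.14)·(0.21)²) = 0.79
Qₚ = 0.79 > Kₚ = 0.11, so the reverse reaction proceeds.

reverse (toward reactants)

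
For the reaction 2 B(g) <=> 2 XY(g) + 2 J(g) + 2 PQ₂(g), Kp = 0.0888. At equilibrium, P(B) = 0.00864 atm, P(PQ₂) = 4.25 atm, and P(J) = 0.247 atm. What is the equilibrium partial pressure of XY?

P(XY) = 0.00245 atm

At equilibrium, Kp = P(XY)²·P(J)²·P(PQ₂)² / P(B)² = 0.0888.
(P(XY))²·(0.247)²·(4.25)² / (0.00864)² = 0.0888
P(XY)² = 6.02×10⁻⁶ ⇒ P(XY) = 0.00245 atm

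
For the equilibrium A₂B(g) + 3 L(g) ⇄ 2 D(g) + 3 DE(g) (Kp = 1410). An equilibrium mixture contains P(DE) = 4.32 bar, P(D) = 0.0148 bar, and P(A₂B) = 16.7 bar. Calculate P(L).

P(L) = 0.00909 bar

At equilibrium, Kp = P(D)²·P(DE)³ / (P(A₂B)·P(L)³) = 1410.
(0.0148)²·(4.32)³ / ((16.7)·(P(L))³) = 1410
P(L)³ = 7.50×10⁻⁷ ⇒ P(L) = 0.00909 bar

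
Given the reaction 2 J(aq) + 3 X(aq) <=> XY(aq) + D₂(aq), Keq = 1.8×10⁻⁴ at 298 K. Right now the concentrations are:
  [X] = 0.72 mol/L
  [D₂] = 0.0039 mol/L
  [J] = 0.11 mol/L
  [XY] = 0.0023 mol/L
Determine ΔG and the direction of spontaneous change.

Q = [XY]·[D₂] / ([J]²·[X]³) = (0.0023)·(0.0039) / ((0.11)²·(0.72)³) = 0.00199
ΔG = RT ln(Q/Keq) = (8.314 J mol⁻¹ K⁻¹)(298 K) × ln(0.00199/1.8×10⁻⁴)
   = (2.478 kJ/mol)(2.403) = 5.95 kJ/mol
ΔG > 0, so the forward reaction is non-spontaneous (proceeds in reverse).

ΔG = 5.95 kJ/mol; the forward reaction is non-spontaneous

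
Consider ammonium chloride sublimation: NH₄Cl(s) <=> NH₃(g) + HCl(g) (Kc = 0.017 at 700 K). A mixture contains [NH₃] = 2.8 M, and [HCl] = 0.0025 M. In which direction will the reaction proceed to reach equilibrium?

(NH₄Cl is a pure solid — omitted from Qc.)
Qc = [NH₃]·[HCl] = (2.8)·(0.0025) = 0.0070
Qc = 0.0070 < Kc = 0.017, so the forward reaction proceeds.

in the forward direction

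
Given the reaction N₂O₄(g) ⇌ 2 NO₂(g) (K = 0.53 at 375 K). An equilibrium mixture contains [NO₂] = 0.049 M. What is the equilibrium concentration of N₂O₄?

[N₂O₄] = 0.0045 M

At equilibrium, K = [NO₂]² / [N₂O₄] = 0.53.
(0.049)² / ([N₂O₄]) = 0.53
[N₂O₄] = 0.00453 = 0.0045 M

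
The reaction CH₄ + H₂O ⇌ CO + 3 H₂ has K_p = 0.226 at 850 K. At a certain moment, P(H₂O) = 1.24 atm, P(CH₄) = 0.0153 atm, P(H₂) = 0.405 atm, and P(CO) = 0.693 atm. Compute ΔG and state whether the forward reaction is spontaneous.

Q_p = P(CO)·P(H₂)³ / (P(CH₄)·P(H₂O)) = (0.693)·(0.405)³ / ((0.0153)·(1.24)) = 2.43
ΔG = RT ln(Q_p/K_p) = (8.314 J mol⁻¹ K⁻¹)(850 K) × ln(2.43/0.226)
   = (7.067 kJ/mol)(2.375) = 16.8 kJ/mol
ΔG > 0, so the forward reaction is non-spontaneous (proceeds in reverse).

ΔG = 16.8 kJ/mol; the forward reaction is non-spontaneous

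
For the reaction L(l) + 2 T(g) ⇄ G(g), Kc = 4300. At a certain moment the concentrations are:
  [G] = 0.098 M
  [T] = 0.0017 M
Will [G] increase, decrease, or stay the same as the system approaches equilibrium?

(L is a pure liquid — omitted from Qc.)
Qc = [G] / [T]² = (0.098) / (0.0017)² = 34000
Qc = 34000 > Kc = 4300: net reverse reaction.
G is a product, so it decreases.

decrease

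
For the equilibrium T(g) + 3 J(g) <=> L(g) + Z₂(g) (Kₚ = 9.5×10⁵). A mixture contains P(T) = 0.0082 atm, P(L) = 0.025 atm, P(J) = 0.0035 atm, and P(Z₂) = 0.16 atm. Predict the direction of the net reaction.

reverse (toward reactants)

Qₚ = P(L)·P(Z₂) / (P(T)·P(J)³) = (0.025)·(0.16) / ((0.0082)·(0.0035)³) = 1.1×10⁷
Qₚ = 1.1×10⁷ > Kₚ = 9.5×10⁵, so the reverse reaction proceeds.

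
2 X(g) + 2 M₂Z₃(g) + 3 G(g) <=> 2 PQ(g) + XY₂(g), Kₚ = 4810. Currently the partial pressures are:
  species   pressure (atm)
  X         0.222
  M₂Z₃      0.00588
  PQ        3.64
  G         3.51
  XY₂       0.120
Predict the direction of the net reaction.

Qₚ = P(PQ)²·P(XY₂) / (P(X)²·P(M₂Z₃)²·P(G)³) = (3.64)²·(0.120) / ((0.222)²·(0.00588)²·(3.51)³) = 21600
Qₚ = 21600 > Kₚ = 4810, so the reverse reaction proceeds.

in the reverse direction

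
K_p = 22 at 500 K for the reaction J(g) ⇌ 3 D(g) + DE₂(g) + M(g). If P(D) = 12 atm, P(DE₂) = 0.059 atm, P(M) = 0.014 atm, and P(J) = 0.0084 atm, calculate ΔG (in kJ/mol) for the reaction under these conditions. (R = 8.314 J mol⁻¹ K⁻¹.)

Q_p = P(D)³·P(DE₂)·P(M) / P(J) = (12)³·(0.059)·(0.014) / (0.0084) = 170
ΔG = RT ln(Q_p/K_p) = (8.314 J mol⁻¹ K⁻¹)(500 K) × ln(170/22)
   = (4.157 kJ/mol)(2.045) = 8.50 kJ/mol
ΔG > 0, so the forward reaction is non-spontaneous (proceeds in reverse).

ΔG = 8.50 kJ/mol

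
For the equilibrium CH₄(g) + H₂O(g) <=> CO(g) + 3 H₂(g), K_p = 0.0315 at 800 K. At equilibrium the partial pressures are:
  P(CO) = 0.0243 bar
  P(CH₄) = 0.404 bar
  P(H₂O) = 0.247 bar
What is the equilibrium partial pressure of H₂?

At equilibrium, K_p = P(CO)·P(H₂)³ / (P(CH₄)·P(H₂O)) = 0.0315.
(0.0243)·(P(H₂))³ / ((0.404)·(0.247)) = 0.0315
P(H₂)³ = 0.129 ⇒ P(H₂) = 0.506 bar

P(H₂) = 0.506 bar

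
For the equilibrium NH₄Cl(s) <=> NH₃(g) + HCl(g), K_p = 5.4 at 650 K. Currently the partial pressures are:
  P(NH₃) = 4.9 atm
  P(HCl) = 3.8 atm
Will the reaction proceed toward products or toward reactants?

(NH₄Cl is a pure solid — omitted from Q_p.)
Q_p = P(NH₃)·P(HCl) = (4.9)·(3.8) = 19
Q_p = 19 > K_p = 5.4, so the reverse reaction proceeds.

to the left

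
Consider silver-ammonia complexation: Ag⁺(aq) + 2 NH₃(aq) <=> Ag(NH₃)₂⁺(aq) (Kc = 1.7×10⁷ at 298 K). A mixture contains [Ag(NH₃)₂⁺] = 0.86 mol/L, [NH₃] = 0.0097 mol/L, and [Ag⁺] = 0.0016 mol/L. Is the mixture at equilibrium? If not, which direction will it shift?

no; Q < K, reaction proceeds forward

Qc = [Ag(NH₃)₂⁺] / ([Ag⁺]·[NH₃]²) = (0.86) / ((0.0016)·(0.0097)²) = 5.7×10⁶
Qc = 5.7×10⁶ < Kc = 1.7×10⁷: net forward reaction.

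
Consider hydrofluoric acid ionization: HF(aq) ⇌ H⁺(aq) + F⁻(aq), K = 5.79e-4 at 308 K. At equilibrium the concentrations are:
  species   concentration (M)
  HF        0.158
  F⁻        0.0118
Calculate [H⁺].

At equilibrium, K = [H⁺]·[F⁻] / [HF] = 5.79e-4.
([H⁺])·(0.0118) / (0.158) = 5.79e-4
[H⁺] = 0.00775 M

[H⁺] = 0.00775 M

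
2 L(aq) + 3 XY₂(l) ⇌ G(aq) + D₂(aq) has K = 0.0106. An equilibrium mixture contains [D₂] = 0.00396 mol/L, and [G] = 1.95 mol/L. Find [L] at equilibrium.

(XY₂ is a pure liquid — omitted from K.)
At equilibrium, K = [G]·[D₂] / [L]² = 0.0106.
(1.95)·(0.00396) / ([L])² = 0.0106
[L]² = 0.728 ⇒ [L] = 0.854 mol/L

[L] = 0.854 mol/L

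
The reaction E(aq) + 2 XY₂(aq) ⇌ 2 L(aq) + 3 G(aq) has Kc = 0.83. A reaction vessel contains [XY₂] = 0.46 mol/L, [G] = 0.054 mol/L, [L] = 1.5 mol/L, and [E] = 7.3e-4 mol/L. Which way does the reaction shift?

to the left

Qc = [L]²·[G]³ / ([E]·[XY₂]²) = (1.5)²·(0.054)³ / ((7.3e-4)·(0.46)²) = 2.3
Qc = 2.3 > Kc = 0.83, so the reverse reaction proceeds.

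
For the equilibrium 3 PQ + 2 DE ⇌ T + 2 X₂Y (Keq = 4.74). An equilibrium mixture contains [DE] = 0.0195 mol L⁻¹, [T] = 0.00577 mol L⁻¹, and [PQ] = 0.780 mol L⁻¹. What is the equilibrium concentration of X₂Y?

At equilibrium, Keq = [T]·[X₂Y]² / ([PQ]³·[DE]²) = 4.74.
(0.00577)·([X₂Y])² / ((0.780)³·(0.0195)²) = 4.74
[X₂Y]² = 0.148 ⇒ [X₂Y] = 0.385 mol L⁻¹

[X₂Y] = 0.385 mol L⁻¹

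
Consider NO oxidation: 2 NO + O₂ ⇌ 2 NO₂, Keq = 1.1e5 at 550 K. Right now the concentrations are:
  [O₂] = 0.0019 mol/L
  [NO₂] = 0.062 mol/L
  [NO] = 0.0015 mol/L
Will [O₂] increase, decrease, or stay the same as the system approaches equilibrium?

Q = [NO₂]² / ([NO]²·[O₂]) = (0.062)² / ((0.0015)²·(0.0019)) = 9.0e5
Q = 9.0e5 > Keq = 1.1e5: net reverse reaction.
O₂ is a reactant, so it increases.

increase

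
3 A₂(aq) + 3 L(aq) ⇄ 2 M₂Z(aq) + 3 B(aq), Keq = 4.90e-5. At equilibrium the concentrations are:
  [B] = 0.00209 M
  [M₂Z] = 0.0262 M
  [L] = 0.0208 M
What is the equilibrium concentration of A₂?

At equilibrium, Keq = [M₂Z]²·[B]³ / ([A₂]³·[L]³) = 4.90e-5.
(0.0262)²·(0.00209)³ / (([A₂])³·(0.0208)³) = 4.90e-5
[A₂]³ = 0.0142 ⇒ [A₂] = 0.242 M

[A₂] = 0.242 M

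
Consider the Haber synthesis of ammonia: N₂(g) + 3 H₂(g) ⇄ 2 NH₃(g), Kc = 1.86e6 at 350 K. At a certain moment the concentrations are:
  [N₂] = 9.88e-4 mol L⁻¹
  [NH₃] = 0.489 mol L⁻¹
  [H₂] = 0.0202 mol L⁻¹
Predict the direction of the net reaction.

Qc = [NH₃]² / ([N₂]·[H₂]³) = (0.489)² / ((9.88e-4)·(0.0202)³) = 2.94e7
Qc = 2.94e7 > Kc = 1.86e6, so the reverse reaction proceeds.

toward reactants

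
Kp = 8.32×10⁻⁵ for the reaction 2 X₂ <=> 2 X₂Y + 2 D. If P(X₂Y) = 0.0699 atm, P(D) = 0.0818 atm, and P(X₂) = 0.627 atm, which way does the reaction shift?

neither direction; the system is at equilibrium

Qp = P(X₂Y)²·P(D)² / P(X₂)² = (0.0699)²·(0.0818)² / (0.627)² = 8.32×10⁻⁵
Qp = 8.32×10⁻⁵ = Kp, so the system is already at equilibrium.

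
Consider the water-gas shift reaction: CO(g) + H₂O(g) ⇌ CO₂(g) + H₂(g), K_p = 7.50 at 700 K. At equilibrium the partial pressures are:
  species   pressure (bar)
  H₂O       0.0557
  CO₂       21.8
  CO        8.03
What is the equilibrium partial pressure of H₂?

P(H₂) = 0.154 bar

At equilibrium, K_p = P(CO₂)·P(H₂) / (P(CO)·P(H₂O)) = 7.50.
(21.8)·(P(H₂)) / ((8.03)·(0.0557)) = 7.50
P(H₂) = 0.154 bar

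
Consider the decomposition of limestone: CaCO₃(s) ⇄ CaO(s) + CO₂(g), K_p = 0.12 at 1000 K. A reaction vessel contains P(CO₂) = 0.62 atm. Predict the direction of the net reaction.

(CaCO₃, CaO are pure solids — omitted from Q_p.)
Q_p = P(CO₂) = 0.62
Q_p = 0.62 > K_p = 0.12, so the reverse reaction proceeds.

in the reverse direction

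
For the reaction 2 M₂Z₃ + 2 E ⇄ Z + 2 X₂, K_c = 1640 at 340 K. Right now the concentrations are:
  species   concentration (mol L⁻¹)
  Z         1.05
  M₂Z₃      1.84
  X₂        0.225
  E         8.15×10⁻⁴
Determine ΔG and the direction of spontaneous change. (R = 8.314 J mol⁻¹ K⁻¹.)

Q_c = [Z]·[X₂]² / ([M₂Z₃]²·[E]²) = (1.05)·(0.225)² / ((1.84)²·(8.15×10⁻⁴)²) = 23600
ΔG = RT ln(Q_c/K_c) = (8.314 J mol⁻¹ K⁻¹)(340 K) × ln(23600/1640)
   = (2.827 kJ/mol)(2.667) = 7.54 kJ/mol
ΔG > 0, so the forward reaction is non-spontaneous (proceeds in reverse).

ΔG = 7.54 kJ/mol; the forward reaction is non-spontaneous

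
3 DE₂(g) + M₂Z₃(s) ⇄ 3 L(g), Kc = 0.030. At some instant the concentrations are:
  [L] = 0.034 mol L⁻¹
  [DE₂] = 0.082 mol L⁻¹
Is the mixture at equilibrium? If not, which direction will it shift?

(M₂Z₃ is a pure solid — omitted from Qc.)
Qc = [L]³ / [DE₂]³ = (0.034)³ / (0.082)³ = 0.071
Qc = 0.071 > Kc = 0.030: net reverse reaction.

no; Q > K, reaction proceeds in reverse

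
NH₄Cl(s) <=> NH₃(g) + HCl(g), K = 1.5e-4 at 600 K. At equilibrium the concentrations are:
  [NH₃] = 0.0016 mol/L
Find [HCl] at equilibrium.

(NH₄Cl is a pure solid — omitted from K.)
At equilibrium, K = [NH₃]·[HCl] = 1.5e-4.
(0.0016)·([HCl]) = 1.5e-4
[HCl] = 0.0938 = 0.094 mol/L

[HCl] = 0.094 mol/L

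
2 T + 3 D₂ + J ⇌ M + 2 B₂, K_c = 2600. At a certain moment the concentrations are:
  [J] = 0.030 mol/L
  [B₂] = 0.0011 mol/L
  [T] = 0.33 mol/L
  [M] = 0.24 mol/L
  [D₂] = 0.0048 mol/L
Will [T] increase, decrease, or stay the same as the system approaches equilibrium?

decrease

Q_c = [M]·[B₂]² / ([T]²·[D₂]³·[J]) = (0.24)·(0.0011)² / ((0.33)²·(0.0048)³·(0.030)) = 800
Q_c = 800 < K_c = 2600: net forward reaction.
T is a reactant, so it decreases.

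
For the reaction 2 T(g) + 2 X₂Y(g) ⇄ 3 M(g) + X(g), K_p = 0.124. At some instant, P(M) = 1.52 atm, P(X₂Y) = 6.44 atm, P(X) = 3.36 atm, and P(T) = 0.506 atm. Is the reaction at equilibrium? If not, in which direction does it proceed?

toward reactants

Q_p = P(M)³·P(X) / (P(T)²·P(X₂Y)²) = (1.52)³·(3.36) / ((0.506)²·(6.44)²) = 1.11
Q_p = 1.11 > K_p = 0.124, so the reverse reaction proceeds.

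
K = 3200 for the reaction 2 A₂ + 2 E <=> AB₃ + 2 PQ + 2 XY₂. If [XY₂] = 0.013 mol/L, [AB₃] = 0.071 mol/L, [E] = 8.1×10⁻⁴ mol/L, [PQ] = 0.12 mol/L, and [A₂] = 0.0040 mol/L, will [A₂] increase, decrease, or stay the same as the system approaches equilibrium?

increase

Q = [AB₃]·[PQ]²·[XY₂]² / ([A₂]²·[E]²) = (0.071)·(0.12)²·(0.013)² / ((0.0040)²·(8.1×10⁻⁴)²) = 16000
Q = 16000 > K = 3200: net reverse reaction.
A₂ is a reactant, so it increases.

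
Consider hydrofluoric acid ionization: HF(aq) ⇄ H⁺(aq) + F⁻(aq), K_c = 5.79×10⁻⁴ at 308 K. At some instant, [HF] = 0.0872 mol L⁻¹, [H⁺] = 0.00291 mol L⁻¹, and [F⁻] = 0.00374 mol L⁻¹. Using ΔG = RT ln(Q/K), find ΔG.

ΔG = -3.93 kJ/mol

Q_c = [H⁺]·[F⁻] / [HF] = (0.00291)·(0.00374) / (0.0872) = 1.25×10⁻⁴
ΔG = RT ln(Q_c/K_c) = (8.314 J mol⁻¹ K⁻¹)(308 K) × ln(1.25×10⁻⁴/5.79×10⁻⁴)
   = (2.561 kJ/mol)(-1.533) = -3.93 kJ/mol
ΔG < 0, so the forward reaction is spontaneous (proceeds forward).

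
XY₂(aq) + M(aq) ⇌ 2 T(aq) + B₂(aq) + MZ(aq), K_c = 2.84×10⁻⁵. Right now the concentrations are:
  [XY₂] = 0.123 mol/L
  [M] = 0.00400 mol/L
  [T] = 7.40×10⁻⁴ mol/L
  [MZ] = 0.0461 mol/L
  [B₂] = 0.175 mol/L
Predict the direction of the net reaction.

forward (toward products)

Q_c = [T]²·[B₂]·[MZ] / ([XY₂]·[M]) = (7.40×10⁻⁴)²·(0.175)·(0.0461) / ((0.123)·(0.00400)) = 8.98×10⁻⁶
Q_c = 8.98×10⁻⁶ < K_c = 2.84×10⁻⁵, so the forward reaction proceeds.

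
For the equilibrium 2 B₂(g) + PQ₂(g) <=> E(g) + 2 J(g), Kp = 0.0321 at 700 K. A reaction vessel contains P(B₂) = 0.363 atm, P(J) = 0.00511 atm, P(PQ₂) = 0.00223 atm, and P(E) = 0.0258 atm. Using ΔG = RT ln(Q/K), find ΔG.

ΔG = -15.4 kJ/mol

Qp = P(E)·P(J)² / (P(B₂)²·P(PQ₂)) = (0.0258)·(0.00511)² / ((0.363)²·(0.00223)) = 0.00229
ΔG = RT ln(Qp/Kp) = (8.314 J mol⁻¹ K⁻¹)(700 K) × ln(0.00229/0.0321)
   = (5.820 kJ/mol)(-2.640) = -15.4 kJ/mol
ΔG < 0, so the forward reaction is spontaneous (proceeds forward).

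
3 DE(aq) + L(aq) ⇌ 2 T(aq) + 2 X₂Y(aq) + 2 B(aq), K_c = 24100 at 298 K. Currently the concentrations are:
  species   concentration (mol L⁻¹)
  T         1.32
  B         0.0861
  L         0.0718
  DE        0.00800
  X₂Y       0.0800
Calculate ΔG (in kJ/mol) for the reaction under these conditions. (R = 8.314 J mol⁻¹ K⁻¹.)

ΔG = -5.88 kJ/mol

Q_c = [T]²·[X₂Y]²·[B]² / ([DE]³·[L]) = (1.32)²·(0.0800)²·(0.0861)² / ((0.00800)³·(0.0718)) = 2250
ΔG = RT ln(Q_c/K_c) = (8.314 J mol⁻¹ K⁻¹)(298 K) × ln(2250/24100)
   = (2.478 kJ/mol)(-2.371) = -5.88 kJ/mol
ΔG < 0, so the forward reaction is spontaneous (proceeds forward).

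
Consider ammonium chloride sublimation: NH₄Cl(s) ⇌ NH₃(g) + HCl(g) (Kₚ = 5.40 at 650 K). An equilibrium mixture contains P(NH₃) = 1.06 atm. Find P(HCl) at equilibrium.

P(HCl) = 5.09 atm

(NH₄Cl is a pure solid — omitted from Kₚ.)
At equilibrium, Kₚ = P(NH₃)·P(HCl) = 5.40.
(1.06)·(P(HCl)) = 5.40
P(HCl) = 5.09 atm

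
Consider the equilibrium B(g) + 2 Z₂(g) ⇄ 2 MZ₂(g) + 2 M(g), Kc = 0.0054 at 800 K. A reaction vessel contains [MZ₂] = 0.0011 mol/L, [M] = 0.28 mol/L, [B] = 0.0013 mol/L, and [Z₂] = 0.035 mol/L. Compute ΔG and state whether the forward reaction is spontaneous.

ΔG = 16.0 kJ/mol; the forward reaction is non-spontaneous

Qc = [MZ₂]²·[M]² / ([B]·[Z₂]²) = (0.0011)²·(0.28)² / ((0.0013)·(0.035)²) = 0.0596
ΔG = RT ln(Qc/Kc) = (8.314 J mol⁻¹ K⁻¹)(800 K) × ln(0.0596/0.0054)
   = (6.651 kJ/mol)(2.401) = 16.0 kJ/mol
ΔG > 0, so the forward reaction is non-spontaneous (proceeds in reverse).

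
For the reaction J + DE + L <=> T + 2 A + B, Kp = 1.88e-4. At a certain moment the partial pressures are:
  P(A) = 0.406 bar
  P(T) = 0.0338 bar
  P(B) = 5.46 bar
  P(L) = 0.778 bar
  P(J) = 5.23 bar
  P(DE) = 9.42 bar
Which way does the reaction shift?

to the left

Qp = P(T)·P(A)²·P(B) / (P(J)·P(DE)·P(L)) = (0.0338)·(0.406)²·(5.46) / ((5.23)·(9.42)·(0.778)) = 7.94e-4
Qp = 7.94e-4 > Kp = 1.88e-4, so the reverse reaction proceeds.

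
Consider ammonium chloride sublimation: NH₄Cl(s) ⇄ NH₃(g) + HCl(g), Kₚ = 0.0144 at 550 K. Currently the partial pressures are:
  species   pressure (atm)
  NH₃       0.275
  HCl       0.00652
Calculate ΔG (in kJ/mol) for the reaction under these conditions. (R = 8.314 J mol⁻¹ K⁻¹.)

ΔG = -9.53 kJ/mol

(NH₄Cl is a pure solid — omitted from Qₚ.)
Qₚ = P(NH₃)·P(HCl) = (0.275)·(0.00652) = 0.00179
ΔG = RT ln(Qₚ/Kₚ) = (8.314 J mol⁻¹ K⁻¹)(550 K) × ln(0.00179/0.0144)
   = (4.573 kJ/mol)(-2.085) = -9.53 kJ/mol
ΔG < 0, so the forward reaction is spontaneous (proceeds forward).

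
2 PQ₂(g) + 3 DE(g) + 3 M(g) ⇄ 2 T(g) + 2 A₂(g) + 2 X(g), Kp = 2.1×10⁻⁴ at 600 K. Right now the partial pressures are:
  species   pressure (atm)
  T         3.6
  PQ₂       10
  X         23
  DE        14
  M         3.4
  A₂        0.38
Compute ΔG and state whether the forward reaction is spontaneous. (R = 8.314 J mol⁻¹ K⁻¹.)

Qp = P(T)²·P(A₂)²·P(X)² / (P(PQ₂)²·P(DE)³·P(M)³) = (3.6)²·(0.38)²·(23)² / ((10)²·(14)³·(3.4)³) = 9.18×10⁻⁵
ΔG = RT ln(Qp/Kp) = (8.314 J mol⁻¹ K⁻¹)(600 K) × ln(9.18×10⁻⁵/2.1×10⁻⁴)
   = (4.988 kJ/mol)(-0.8275) = -4.13 kJ/mol
ΔG < 0, so the forward reaction is spontaneous (proceeds forward).

ΔG = -4.13 kJ/mol; the forward reaction is spontaneous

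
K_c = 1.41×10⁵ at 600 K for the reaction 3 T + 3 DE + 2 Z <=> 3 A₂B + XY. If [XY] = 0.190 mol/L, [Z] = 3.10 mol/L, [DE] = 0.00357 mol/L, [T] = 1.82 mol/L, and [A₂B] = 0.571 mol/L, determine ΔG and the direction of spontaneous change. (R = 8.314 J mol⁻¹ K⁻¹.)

ΔG = -11.7 kJ/mol; the forward reaction is spontaneous

Q_c = [A₂B]³·[XY] / ([T]³·[DE]³·[Z]²) = (0.571)³·(0.190) / ((1.82)³·(0.00357)³·(3.10)²) = 13400
ΔG = RT ln(Q_c/K_c) = (8.314 J mol⁻¹ K⁻¹)(600 K) × ln(13400/1.41×10⁵)
   = (4.988 kJ/mol)(-2.354) = -11.7 kJ/mol
ΔG < 0, so the forward reaction is spontaneous (proceeds forward).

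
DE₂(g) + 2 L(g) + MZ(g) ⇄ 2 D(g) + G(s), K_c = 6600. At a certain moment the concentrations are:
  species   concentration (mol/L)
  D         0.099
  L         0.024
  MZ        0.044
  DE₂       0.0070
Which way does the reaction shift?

(G is a pure solid — omitted from Q_c.)
Q_c = [D]² / ([DE₂]·[L]²·[MZ]) = (0.099)² / ((0.0070)·(0.024)²·(0.044)) = 55000
Q_c = 55000 > K_c = 6600, so the reverse reaction proceeds.

in the reverse direction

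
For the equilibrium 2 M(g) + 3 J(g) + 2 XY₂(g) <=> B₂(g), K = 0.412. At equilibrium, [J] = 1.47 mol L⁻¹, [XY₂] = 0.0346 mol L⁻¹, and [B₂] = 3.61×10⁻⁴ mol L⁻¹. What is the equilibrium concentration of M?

At equilibrium, K = [B₂] / ([M]²·[J]³·[XY₂]²) = 0.412.
(3.61×10⁻⁴) / (([M])²·(1.47)³·(0.0346)²) = 0.412
[M]² = 0.230 ⇒ [M] = 0.480 mol L⁻¹

[M] = 0.480 mol L⁻¹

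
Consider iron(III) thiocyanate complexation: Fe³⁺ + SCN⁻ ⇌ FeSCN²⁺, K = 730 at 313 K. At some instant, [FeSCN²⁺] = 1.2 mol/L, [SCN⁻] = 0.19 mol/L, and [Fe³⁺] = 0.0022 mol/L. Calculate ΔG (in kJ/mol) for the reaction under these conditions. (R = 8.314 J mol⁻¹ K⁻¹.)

ΔG = 3.56 kJ/mol

Q = [FeSCN²⁺] / ([Fe³⁺]·[SCN⁻]) = (1.2) / ((0.0022)·(0.19)) = 2870
ΔG = RT ln(Q/K) = (8.314 J mol⁻¹ K⁻¹)(313 K) × ln(2870/730)
   = (2.602 kJ/mol)(1.369) = 3.56 kJ/mol
ΔG > 0, so the forward reaction is non-spontaneous (proceeds in reverse).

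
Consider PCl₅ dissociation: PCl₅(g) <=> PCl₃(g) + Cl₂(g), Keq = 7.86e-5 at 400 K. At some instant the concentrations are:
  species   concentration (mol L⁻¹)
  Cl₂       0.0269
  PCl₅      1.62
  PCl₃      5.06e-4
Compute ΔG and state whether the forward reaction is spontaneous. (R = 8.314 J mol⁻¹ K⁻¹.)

ΔG = -7.44 kJ/mol; the forward reaction is spontaneous

Q = [PCl₃]·[Cl₂] / [PCl₅] = (5.06e-4)·(0.0269) / (1.62) = 8.40e-6
ΔG = RT ln(Q/Keq) = (8.314 J mol⁻¹ K⁻¹)(400 K) × ln(8.40e-6/7.86e-5)
   = (3.326 kJ/mol)(-2.236) = -7.44 kJ/mol
ΔG < 0, so the forward reaction is spontaneous (proceeds forward).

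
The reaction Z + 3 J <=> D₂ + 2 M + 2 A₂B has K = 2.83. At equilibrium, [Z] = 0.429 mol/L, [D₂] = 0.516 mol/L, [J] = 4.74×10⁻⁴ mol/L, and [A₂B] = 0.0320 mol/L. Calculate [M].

At equilibrium, K = [D₂]·[M]²·[A₂B]² / ([Z]·[J]³) = 2.83.
(0.516)·([M])²·(0.0320)² / ((0.429)·(4.74×10⁻⁴)³) = 2.83
[M]² = 2.45×10⁻⁷ ⇒ [M] = 4.95×10⁻⁴ mol/L

[M] = 4.95×10⁻⁴ mol/L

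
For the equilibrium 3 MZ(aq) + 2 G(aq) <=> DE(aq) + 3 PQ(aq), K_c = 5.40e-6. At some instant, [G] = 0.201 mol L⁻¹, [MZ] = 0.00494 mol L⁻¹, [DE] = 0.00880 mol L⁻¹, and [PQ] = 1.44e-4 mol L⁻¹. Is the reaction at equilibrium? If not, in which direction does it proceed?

Q_c = [DE]·[PQ]³ / ([MZ]³·[G]²) = (0.00880)·(1.44e-4)³ / ((0.00494)³·(0.201)²) = 5.40e-6
Q_c = 5.40e-6 = K_c, so the system is already at equilibrium.

neither direction; the system is at equilibrium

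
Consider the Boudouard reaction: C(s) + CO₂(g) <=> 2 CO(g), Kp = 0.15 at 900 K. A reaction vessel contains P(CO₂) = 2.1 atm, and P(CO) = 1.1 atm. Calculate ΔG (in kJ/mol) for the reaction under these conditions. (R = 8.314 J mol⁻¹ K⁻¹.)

(C is a pure solid — omitted from Qp.)
Qp = P(CO)² / P(CO₂) = (1.1)² / (2.1) = 0.576
ΔG = RT ln(Qp/Kp) = (8.314 J mol⁻¹ K⁻¹)(900 K) × ln(0.576/0.15)
   = (7.483 kJ/mol)(1.345) = 10.1 kJ/mol
ΔG > 0, so the forward reaction is non-spontaneous (proceeds in reverse).

ΔG = 10.1 kJ/mol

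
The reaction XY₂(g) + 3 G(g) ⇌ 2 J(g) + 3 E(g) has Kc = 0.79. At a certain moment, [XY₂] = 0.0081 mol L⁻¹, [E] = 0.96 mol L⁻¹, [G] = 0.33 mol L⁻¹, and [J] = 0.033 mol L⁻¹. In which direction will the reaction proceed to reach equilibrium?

Qc = [J]²·[E]³ / ([XY₂]·[G]³) = (0.033)²·(0.96)³ / ((0.0081)·(0.33)³) = 3.3
Qc = 3.3 > Kc = 0.79, so the reverse reaction proceeds.

to the left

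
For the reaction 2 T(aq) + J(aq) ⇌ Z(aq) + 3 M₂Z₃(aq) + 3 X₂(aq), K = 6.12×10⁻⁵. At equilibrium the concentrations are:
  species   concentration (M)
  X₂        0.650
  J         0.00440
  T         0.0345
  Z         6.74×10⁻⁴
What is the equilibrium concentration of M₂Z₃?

At equilibrium, K = [Z]·[M₂Z₃]³·[X₂]³ / ([T]²·[J]) = 6.12×10⁻⁵.
(6.74×10⁻⁴)·([M₂Z₃])³·(0.650)³ / ((0.0345)²·(0.00440)) = 6.12×10⁻⁵
[M₂Z₃]³ = 1.73×10⁻⁶ ⇒ [M₂Z₃] = 0.0120 M

[M₂Z₃] = 0.0120 M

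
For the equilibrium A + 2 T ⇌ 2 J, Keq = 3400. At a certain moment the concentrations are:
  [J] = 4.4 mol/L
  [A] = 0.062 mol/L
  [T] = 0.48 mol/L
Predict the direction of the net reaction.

in the forward direction

Q = [J]² / ([A]·[T]²) = (4.4)² / ((0.062)·(0.48)²) = 1400
Q = 1400 < Keq = 3400, so the forward reaction proceeds.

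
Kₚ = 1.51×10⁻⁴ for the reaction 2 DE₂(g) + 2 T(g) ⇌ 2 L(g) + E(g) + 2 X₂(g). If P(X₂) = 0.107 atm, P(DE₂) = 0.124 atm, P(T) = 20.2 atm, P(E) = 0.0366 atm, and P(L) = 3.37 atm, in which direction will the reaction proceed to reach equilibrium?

toward reactants

Qₚ = P(L)²·P(E)·P(X₂)² / (P(DE₂)²·P(T)²) = (3.37)²·(0.0366)·(0.107)² / ((0.124)²·(20.2)²) = 7.59×10⁻⁴
Qₚ = 7.59×10⁻⁴ > Kₚ = 1.51×10⁻⁴, so the reverse reaction proceeds.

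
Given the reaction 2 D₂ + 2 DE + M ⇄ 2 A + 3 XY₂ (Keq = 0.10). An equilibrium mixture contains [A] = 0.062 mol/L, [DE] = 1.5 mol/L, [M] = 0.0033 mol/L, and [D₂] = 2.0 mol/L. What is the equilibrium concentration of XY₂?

At equilibrium, Keq = [A]²·[XY₂]³ / ([D₂]²·[DE]²·[M]) = 0.10.
(0.062)²·([XY₂])³ / ((2.0)²·(1.5)²·(0.0033)) = 0.10
[XY₂]³ = 0.773 ⇒ [XY₂] = 0.92 mol/L

[XY₂] = 0.92 mol/L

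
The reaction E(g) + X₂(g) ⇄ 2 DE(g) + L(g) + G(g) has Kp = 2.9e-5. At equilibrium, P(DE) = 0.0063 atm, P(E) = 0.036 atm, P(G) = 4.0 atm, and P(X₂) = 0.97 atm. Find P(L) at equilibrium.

At equilibrium, Kp = P(DE)²·P(L)·P(G) / (P(E)·P(X₂)) = 2.9e-5.
(0.0063)²·(P(L))·(4.0) / ((0.036)·(0.97)) = 2.9e-5
P(L) = 0.00638 = 0.0064 atm

P(L) = 0.0064 atm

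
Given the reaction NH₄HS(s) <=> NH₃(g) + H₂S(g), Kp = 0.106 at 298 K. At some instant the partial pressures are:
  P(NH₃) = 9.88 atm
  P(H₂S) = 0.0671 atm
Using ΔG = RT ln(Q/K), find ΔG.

ΔG = 4.54 kJ/mol

(NH₄HS is a pure solid — omitted from Qp.)
Qp = P(NH₃)·P(H₂S) = (9.88)·(0.0671) = 0.663
ΔG = RT ln(Qp/Kp) = (8.314 J mol⁻¹ K⁻¹)(298 K) × ln(0.663/0.106)
   = (2.478 kJ/mol)(1.833) = 4.54 kJ/mol
ΔG > 0, so the forward reaction is non-spontaneous (proceeds in reverse).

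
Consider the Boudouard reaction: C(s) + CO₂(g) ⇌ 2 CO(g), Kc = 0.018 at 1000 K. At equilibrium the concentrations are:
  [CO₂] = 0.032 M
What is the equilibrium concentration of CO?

(C is a pure solid — omitted from Kc.)
At equilibrium, Kc = [CO]² / [CO₂] = 0.018.
([CO])² / (0.032) = 0.018
[CO]² = 5.76×10⁻⁴ ⇒ [CO] = 0.024 M

[CO] = 0.024 M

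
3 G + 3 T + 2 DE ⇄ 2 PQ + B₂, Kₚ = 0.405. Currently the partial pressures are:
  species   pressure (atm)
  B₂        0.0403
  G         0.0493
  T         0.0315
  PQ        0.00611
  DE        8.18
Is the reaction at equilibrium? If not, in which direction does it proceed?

in the reverse direction

Qₚ = P(PQ)²·P(B₂) / (P(G)³·P(T)³·P(DE)²) = (0.00611)²·(0.0403) / ((0.0493)³·(0.0315)³·(8.18)²) = 6.00
Qₚ = 6.00 > Kₚ = 0.405, so the reverse reaction proceeds.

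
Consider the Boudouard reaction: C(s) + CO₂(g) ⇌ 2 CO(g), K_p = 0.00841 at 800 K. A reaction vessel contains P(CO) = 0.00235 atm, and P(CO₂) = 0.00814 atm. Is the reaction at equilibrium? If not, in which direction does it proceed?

forward (toward products)

(C is a pure solid — omitted from Q_p.)
Q_p = P(CO)² / P(CO₂) = (0.00235)² / (0.00814) = 6.78×10⁻⁴
Q_p = 6.78×10⁻⁴ < K_p = 0.00841, so the forward reaction proceeds.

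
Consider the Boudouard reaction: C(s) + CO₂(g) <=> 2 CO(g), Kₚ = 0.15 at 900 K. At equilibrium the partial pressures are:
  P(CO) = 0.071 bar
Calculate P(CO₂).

P(CO₂) = 0.034 bar

(C is a pure solid — omitted from Kₚ.)
At equilibrium, Kₚ = P(CO)² / P(CO₂) = 0.15.
(0.071)² / (P(CO₂)) = 0.15
P(CO₂) = 0.0336 = 0.034 bar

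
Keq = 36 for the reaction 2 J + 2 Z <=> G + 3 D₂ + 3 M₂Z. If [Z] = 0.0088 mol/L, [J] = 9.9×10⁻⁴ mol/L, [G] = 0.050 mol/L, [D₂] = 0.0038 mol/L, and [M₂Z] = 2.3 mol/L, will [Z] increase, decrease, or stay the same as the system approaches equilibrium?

Q = [G]·[D₂]³·[M₂Z]³ / ([J]²·[Z]²) = (0.050)·(0.0038)³·(2.3)³ / ((9.9×10⁻⁴)²·(0.0088)²) = 440
Q = 440 > Keq = 36: net reverse reaction.
Z is a reactant, so it increases.

increase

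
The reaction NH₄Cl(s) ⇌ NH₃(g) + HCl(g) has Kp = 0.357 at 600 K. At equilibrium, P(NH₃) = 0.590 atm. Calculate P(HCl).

P(HCl) = 0.605 atm

(NH₄Cl is a pure solid — omitted from Kp.)
At equilibrium, Kp = P(NH₃)·P(HCl) = 0.357.
(0.590)·(P(HCl)) = 0.357
P(HCl) = 0.605 atm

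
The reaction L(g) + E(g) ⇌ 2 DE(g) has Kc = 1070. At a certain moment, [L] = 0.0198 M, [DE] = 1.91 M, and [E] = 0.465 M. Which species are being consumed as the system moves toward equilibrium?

Qc = [DE]² / ([L]·[E]) = (1.91)² / ((0.0198)·(0.465)) = 396
Qc = 396 < Kc = 1070: net forward reaction.

L, E (reactants)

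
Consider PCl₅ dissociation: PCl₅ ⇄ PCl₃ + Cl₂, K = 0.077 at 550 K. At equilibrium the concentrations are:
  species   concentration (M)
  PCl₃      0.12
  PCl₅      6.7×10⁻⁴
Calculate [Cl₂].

[Cl₂] = 4.3×10⁻⁴ M

At equilibrium, K = [PCl₃]·[Cl₂] / [PCl₅] = 0.077.
(0.12)·([Cl₂]) / (6.7×10⁻⁴) = 0.077
[Cl₂] = 4.30×10⁻⁴ = 4.3×10⁻⁴ M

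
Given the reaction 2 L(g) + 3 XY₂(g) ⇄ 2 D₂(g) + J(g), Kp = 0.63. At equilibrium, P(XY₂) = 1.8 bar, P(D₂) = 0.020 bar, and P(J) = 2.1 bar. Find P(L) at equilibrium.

P(L) = 0.015 bar

At equilibrium, Kp = P(D₂)²·P(J) / (P(L)²·P(XY₂)³) = 0.63.
(0.020)²·(2.1) / ((P(L))²·(1.8)³) = 0.63
P(L)² = 2.29×10⁻⁴ ⇒ P(L) = 0.015 bar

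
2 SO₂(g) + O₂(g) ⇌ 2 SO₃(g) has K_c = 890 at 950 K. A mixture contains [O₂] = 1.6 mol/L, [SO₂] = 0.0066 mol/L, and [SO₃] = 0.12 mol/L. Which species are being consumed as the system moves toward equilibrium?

Q_c = [SO₃]² / ([SO₂]²·[O₂]) = (0.12)² / ((0.0066)²·(1.6)) = 210
Q_c = 210 < K_c = 890: net forward reaction.

SO₂, O₂ (reactants)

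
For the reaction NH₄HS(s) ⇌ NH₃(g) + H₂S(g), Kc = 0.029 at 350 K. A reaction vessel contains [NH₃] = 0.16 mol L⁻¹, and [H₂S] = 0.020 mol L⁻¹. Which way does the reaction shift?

toward products

(NH₄HS is a pure solid — omitted from Qc.)
Qc = [NH₃]·[H₂S] = (0.16)·(0.020) = 0.0032
Qc = 0.0032 < Kc = 0.029, so the forward reaction proceeds.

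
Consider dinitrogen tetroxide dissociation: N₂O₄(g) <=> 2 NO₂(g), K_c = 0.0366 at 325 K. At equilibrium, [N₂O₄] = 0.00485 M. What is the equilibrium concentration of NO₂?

[NO₂] = 0.0133 M

At equilibrium, K_c = [NO₂]² / [N₂O₄] = 0.0366.
([NO₂])² / (0.00485) = 0.0366
[NO₂]² = 1.78×10⁻⁴ ⇒ [NO₂] = 0.0133 M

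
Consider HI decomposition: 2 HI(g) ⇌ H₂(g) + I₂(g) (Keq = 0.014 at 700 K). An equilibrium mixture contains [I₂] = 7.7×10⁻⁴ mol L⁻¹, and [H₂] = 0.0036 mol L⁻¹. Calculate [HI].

[HI] = 0.014 mol L⁻¹

At equilibrium, Keq = [H₂]·[I₂] / [HI]² = 0.014.
(0.0036)·(7.7×10⁻⁴) / ([HI])² = 0.014
[HI]² = 1.98×10⁻⁴ ⇒ [HI] = 0.014 mol L⁻¹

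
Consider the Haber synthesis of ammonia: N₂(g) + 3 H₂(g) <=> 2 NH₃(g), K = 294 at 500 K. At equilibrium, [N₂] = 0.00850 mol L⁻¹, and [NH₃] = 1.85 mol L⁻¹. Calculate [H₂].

At equilibrium, K = [NH₃]² / ([N₂]·[H₂]³) = 294.
(1.85)² / ((0.00850)·([H₂])³) = 294
[H₂]³ = 1.37 ⇒ [H₂] = 1.11 mol L⁻¹

[H₂] = 1.11 mol L⁻¹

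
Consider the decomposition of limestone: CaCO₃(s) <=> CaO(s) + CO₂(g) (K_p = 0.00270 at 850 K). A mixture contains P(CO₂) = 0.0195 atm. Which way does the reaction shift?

(CaCO₃, CaO are pure solids — omitted from Q_p.)
Q_p = P(CO₂) = 0.0195
Q_p = 0.0195 > K_p = 0.00270, so the reverse reaction proceeds.

reverse (toward reactants)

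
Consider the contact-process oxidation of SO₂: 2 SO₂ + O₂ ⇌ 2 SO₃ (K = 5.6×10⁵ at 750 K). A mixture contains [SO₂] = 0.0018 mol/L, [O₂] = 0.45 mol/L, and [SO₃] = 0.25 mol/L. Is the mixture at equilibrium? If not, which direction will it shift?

no; Q < K, reaction proceeds forward

Q = [SO₃]² / ([SO₂]²·[O₂]) = (0.25)² / ((0.0018)²·(0.45)) = 43000
Q = 43000 < K = 5.6×10⁵: net forward reaction.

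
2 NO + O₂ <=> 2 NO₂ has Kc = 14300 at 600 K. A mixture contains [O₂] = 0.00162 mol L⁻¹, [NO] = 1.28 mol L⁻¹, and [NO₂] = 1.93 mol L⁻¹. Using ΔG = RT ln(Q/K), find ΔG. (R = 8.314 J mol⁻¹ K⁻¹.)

Qc = [NO₂]² / ([NO]²·[O₂]) = (1.93)² / ((1.28)²·(0.00162)) = 1400
ΔG = RT ln(Qc/Kc) = (8.314 J mol⁻¹ K⁻¹)(600 K) × ln(1400/14300)
   = (4.988 kJ/mol)(-2.324) = -11.6 kJ/mol
ΔG < 0, so the forward reaction is spontaneous (proceeds forward).

ΔG = -11.6 kJ/mol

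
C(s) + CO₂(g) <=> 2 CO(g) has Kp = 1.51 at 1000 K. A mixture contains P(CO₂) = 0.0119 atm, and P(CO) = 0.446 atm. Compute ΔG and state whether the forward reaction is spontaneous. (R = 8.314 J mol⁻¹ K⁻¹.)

(C is a pure solid — omitted from Qp.)
Qp = P(CO)² / P(CO₂) = (0.446)² / (0.0119) = 16.7
ΔG = RT ln(Qp/Kp) = (8.314 J mol⁻¹ K⁻¹)(1000 K) × ln(16.7/1.51)
   = (8.314 kJ/mol)(2.403) = 20.0 kJ/mol
ΔG > 0, so the forward reaction is non-spontaneous (proceeds in reverse).

ΔG = 20.0 kJ/mol; the forward reaction is non-spontaneous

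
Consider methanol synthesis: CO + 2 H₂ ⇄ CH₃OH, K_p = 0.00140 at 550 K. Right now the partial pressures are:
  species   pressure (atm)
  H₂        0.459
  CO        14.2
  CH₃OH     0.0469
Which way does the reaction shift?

Q_p = P(CH₃OH) / (P(CO)·P(H₂)²) = (0.0469) / ((14.2)·(0.459)²) = 0.0157
Q_p = 0.0157 > K_p = 0.00140, so the reverse reaction proceeds.

to the left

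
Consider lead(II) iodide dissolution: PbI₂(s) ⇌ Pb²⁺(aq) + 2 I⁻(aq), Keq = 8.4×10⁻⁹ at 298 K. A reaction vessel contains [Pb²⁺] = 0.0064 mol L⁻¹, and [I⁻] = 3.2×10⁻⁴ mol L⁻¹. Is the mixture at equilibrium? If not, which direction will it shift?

(PbI₂ is a pure solid — omitted from Q.)
Q = [Pb²⁺]·[I⁻]² = (0.0064)·(3.2×10⁻⁴)² = 6.6×10⁻¹⁰
Q = 6.6×10⁻¹⁰ < Keq = 8.4×10⁻⁹: net forward reaction.

no; Q < K, reaction proceeds forward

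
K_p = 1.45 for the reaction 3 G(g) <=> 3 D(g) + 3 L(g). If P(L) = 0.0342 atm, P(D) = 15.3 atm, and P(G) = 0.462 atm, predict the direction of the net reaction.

Q_p = P(D)³·P(L)³ / P(G)³ = (15.3)³·(0.0342)³ / (0.462)³ = 1.45
Q_p = 1.45 = K_p, so the system is already at equilibrium.

no net change (already at equilibrium)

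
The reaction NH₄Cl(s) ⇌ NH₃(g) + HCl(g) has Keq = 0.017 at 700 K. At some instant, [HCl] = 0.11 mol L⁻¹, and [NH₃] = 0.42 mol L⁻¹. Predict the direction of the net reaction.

(NH₄Cl is a pure solid — omitted from Q.)
Q = [NH₃]·[HCl] = (0.42)·(0.11) = 0.046
Q = 0.046 > Keq = 0.017, so the reverse reaction proceeds.

to the left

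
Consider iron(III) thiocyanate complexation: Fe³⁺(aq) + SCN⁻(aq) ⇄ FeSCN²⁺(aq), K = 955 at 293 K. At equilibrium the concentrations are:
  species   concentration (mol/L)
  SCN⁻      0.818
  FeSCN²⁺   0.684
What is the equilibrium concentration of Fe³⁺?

At equilibrium, K = [FeSCN²⁺] / ([Fe³⁺]·[SCN⁻]) = 955.
(0.684) / (([Fe³⁺])·(0.818)) = 955
[Fe³⁺] = 8.76e-4 mol/L

[Fe³⁺] = 8.76e-4 mol/L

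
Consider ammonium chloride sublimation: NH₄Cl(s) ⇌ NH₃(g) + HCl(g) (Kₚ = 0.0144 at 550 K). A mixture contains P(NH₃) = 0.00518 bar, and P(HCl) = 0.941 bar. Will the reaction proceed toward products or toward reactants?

(NH₄Cl is a pure solid — omitted from Qₚ.)
Qₚ = P(NH₃)·P(HCl) = (0.00518)·(0.941) = 0.00487
Qₚ = 0.00487 < Kₚ = 0.0144, so the forward reaction proceeds.

in the forward direction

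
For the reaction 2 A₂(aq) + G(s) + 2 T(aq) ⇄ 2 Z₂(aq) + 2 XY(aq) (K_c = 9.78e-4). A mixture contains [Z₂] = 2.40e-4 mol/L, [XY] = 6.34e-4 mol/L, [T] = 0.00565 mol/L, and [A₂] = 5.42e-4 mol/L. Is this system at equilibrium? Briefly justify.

(G is a pure solid — omitted from Q_c.)
Q_c = [Z₂]²·[XY]² / ([A₂]²·[T]²) = (2.40e-4)²·(6.34e-4)² / ((5.42e-4)²·(0.00565)²) = 0.00247
Q_c = 0.00247 > K_c = 9.78e-4: net reverse reaction.

no; Q > K, reaction proceeds in reverse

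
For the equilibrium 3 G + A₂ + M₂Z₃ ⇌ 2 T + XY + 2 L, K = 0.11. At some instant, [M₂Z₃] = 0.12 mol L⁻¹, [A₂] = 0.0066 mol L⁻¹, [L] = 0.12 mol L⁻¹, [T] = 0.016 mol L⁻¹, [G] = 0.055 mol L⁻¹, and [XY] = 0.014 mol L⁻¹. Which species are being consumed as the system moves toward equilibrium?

T, XY, L (products)

Q = [T]²·[XY]·[L]² / ([G]³·[A₂]·[M₂Z₃]) = (0.016)²·(0.014)·(0.12)² / ((0.055)³·(0.0066)·(0.12)) = 0.39
Q = 0.39 > K = 0.11: net reverse reaction.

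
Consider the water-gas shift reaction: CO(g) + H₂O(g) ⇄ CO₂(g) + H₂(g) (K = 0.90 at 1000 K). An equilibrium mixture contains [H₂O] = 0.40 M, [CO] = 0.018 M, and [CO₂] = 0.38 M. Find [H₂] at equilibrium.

At equilibrium, K = [CO₂]·[H₂] / ([CO]·[H₂O]) = 0.90.
(0.38)·([H₂]) / ((0.018)·(0.40)) = 0.90
[H₂] = 0.0171 = 0.017 M

[H₂] = 0.017 M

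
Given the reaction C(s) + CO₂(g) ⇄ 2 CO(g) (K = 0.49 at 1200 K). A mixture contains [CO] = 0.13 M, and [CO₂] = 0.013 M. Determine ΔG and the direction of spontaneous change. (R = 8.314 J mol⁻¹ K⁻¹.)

ΔG = 9.73 kJ/mol; the forward reaction is non-spontaneous

(C is a pure solid — omitted from Q.)
Q = [CO]² / [CO₂] = (0.13)² / (0.013) = 1.30
ΔG = RT ln(Q/K) = (8.314 J mol⁻¹ K⁻¹)(1200 K) × ln(1.30/0.49)
   = (9.977 kJ/mol)(0.9757) = 9.73 kJ/mol
ΔG > 0, so the forward reaction is non-spontaneous (proceeds in reverse).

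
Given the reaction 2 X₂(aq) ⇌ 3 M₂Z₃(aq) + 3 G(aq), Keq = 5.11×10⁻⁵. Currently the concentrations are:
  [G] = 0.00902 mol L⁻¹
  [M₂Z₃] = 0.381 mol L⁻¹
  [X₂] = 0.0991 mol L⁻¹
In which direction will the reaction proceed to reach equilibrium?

in the forward direction

Q = [M₂Z₃]³·[G]³ / [X₂]² = (0.381)³·(0.00902)³ / (0.0991)² = 4.13×10⁻⁶
Q = 4.13×10⁻⁶ < Keq = 5.11×10⁻⁵, so the forward reaction proceeds.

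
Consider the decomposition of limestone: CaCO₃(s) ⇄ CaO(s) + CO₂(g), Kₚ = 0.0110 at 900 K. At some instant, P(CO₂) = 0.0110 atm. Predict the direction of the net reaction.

(CaCO₃, CaO are pure solids — omitted from Qₚ.)
Qₚ = P(CO₂) = 0.0110
Qₚ = 0.0110 = Kₚ, so the system is already at equilibrium.

neither direction; the system is at equilibrium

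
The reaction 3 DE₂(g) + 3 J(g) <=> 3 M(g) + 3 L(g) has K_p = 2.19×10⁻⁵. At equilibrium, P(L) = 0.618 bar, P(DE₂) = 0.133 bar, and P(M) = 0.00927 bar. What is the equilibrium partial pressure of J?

At equilibrium, K_p = P(M)³·P(L)³ / (P(DE₂)³·P(J)³) = 2.19×10⁻⁵.
(0.00927)³·(0.618)³ / ((0.133)³·(P(J))³) = 2.19×10⁻⁵
P(J)³ = 3.65 ⇒ P(J) = 1.54 bar

P(J) = 1.54 bar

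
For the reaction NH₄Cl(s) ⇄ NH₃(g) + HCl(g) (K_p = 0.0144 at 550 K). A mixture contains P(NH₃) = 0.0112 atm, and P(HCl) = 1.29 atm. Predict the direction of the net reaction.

(NH₄Cl is a pure solid — omitted from Q_p.)
Q_p = P(NH₃)·P(HCl) = (0.0112)·(1.29) = 0.0144
Q_p = 0.0144 = K_p, so the system is already at equilibrium.

no net change (already at equilibrium)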